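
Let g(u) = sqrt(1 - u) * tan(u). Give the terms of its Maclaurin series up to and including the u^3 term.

5*u^3/24 - u^2/2 + u

Write out both Maclaurin series and multiply, keeping only the needed powers.
[u^0] = 0;  [u^1] = 1;  [u^2] = -1/2;  [u^3] = 5/24.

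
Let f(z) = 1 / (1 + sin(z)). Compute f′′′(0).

-5

Expand as Σ (-1)^k u^k with u equal to the inner function's series.
From the series, [z^3] f = -5/6; multiply by 3! = 6 to get -5.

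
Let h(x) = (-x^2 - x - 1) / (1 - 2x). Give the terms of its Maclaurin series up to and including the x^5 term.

-56*x^5 - 28*x^4 - 14*x^3 - 7*x^2 - 3*x - 1

Shift and add copies of the series according to the polynomial's terms.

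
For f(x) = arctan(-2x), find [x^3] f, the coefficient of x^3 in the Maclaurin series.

f(0) = 0
f′(0) = -2
f′′(0) = 0
f′′′(0) = 16
So c_3 = f′′′(0)/3! = 8/3.

8/3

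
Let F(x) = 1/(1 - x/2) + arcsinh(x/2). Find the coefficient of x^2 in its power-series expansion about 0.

Expand each term separately and add.
F(0) = 1
F′(0) = 1
F′′(0) = 1/2
Dividing each by k! gives the coefficients c_0, ..., c_2.

1/4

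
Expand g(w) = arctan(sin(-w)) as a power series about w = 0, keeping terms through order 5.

Plug the Maclaurin series of the inner function into that of the outer and collect terms.
g(0) = 0
g′(0) = -1
g′′(0) = 0
g′′′(0) = 3
g^(4)(0) = 0
g^(5)(0) = -45

-3*w^5/8 + w^3/2 - w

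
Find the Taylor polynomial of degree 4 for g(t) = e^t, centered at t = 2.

(t - 2)^4*e^(2)/24 + (t - 2)^3*e^(2)/6 + (t - 2)^2*e^(2)/2 + (t - 2)*e^(2) + e^(2)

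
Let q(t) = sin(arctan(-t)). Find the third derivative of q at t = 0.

Let u equal the inner series; expand the outer function in u and truncate.
From the series, [t^3] q = 1/2; multiply by 3! = 6 to get 3.

3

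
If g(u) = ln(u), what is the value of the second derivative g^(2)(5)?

-1/25

The coefficient of (u - 5)^2 in the expansion is -1/50, so g′′(5) = 2! * (-1/50) = -1/25.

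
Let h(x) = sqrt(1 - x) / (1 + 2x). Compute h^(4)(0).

7521/16

Expand each factor separately, then convolve coefficients.
From the series, [x^4] h = 2507/128; multiply by 4! = 24 to get 7521/16.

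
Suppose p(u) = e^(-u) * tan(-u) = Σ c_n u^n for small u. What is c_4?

1/2

Write out both Maclaurin series and multiply, keeping only the needed powers.
p(0) = 0
p′(0) = -1
p′′(0) = 2
p′′′(0) = -5
p^(4)(0) = 12
So c_4 = p^(4)(0)/4! = 1/2.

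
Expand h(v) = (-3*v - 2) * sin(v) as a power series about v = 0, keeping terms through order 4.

Distribute the polynomial across the series and collect like powers.
h(0) = 0
h′(0) = -2
h′′(0) = -6
h′′′(0) = 2
h^(4)(0) = 12

v^4/2 + v^3/3 - 3*v^2 - 2*v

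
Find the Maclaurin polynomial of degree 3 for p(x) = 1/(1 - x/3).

x^3/27 + x^2/9 + x/3 + 1

p(0) = 1
p′(0) = 1/3
p′′(0) = 2/9
p′′′(0) = 2/9
The Taylor polynomial is Σ p^(k)(0)/k! · x^k.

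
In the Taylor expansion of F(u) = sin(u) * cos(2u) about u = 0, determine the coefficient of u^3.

Multiply the two series term by term and collect like powers.

-13/6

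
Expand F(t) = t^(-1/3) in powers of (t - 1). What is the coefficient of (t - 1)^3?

Differentiate repeatedly and evaluate at the center.

-14/81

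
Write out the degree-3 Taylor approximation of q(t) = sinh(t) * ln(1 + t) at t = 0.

-t^3/2 + t^2

Expand each factor separately, then convolve coefficients.
q(0) = 0
q′(0) = 0
q′′(0) = 2
q′′′(0) = -3
The Taylor polynomial is Σ q^(k)(0)/k! · t^k.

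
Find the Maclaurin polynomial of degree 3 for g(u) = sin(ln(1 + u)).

Compose series: expand the inner function first, then feed it into the outer expansion.
g(0) = 0
g′(0) = 1
g′′(0) = -1
g′′′(0) = 1
Dividing each by k! gives the coefficients c_0, ..., c_3.

u^3/6 - u^2/2 + u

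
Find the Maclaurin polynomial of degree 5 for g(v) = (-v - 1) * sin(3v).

Distribute the polynomial across the series and collect like powers.

-81*v^5/40 + 9*v^4/2 + 9*v^3/2 - 3*v^2 - 3*v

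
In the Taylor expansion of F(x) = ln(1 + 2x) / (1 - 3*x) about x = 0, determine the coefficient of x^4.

Expand 1/(denominator) as a geometric series and multiply by the numerator's series.
So c_4 = F^(4)(0)/4! = 40.

40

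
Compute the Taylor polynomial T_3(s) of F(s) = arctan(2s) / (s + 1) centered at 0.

-2*s^3/3 - 2*s^2 + 2*s

Expand 1/(denominator) as a geometric series and multiply by the numerator's series.
F(0) = 0
F′(0) = 2
F′′(0) = -4
F′′′(0) = -4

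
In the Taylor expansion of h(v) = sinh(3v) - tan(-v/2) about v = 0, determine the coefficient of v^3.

109/24

Expand each term separately and add.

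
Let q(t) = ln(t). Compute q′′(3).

From the series, [(t - 3)^2] q = -1/18; multiply by 2! = 2 to get -1/9.

-1/9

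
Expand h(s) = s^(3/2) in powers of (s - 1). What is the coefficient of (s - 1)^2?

3/8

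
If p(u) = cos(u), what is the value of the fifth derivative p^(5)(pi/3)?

Use the known series and substitute for the argument.
From the series, [(u - pi/3)^5] p = -sqrt(3)/240; multiply by 5! = 120 to get -sqrt(3)/2.

-sqrt(3)/2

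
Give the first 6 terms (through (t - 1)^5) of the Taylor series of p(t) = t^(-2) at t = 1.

-6*(t - 1)^5 + 5*(t - 1)^4 - 4*(t - 1)^3 + 3*(t - 1)^2 - 2*(t - 1) + 1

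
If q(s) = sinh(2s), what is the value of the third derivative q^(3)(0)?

8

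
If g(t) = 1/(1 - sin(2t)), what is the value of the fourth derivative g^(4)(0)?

256

Substitute the inner expansion into the outer series and collect powers.
The coefficient of t^4 in the expansion is 32/3, so g^(4)(0) = 4! * (32/3) = 256.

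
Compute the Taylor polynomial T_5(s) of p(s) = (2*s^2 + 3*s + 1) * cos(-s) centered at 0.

Shift and add copies of the series according to the polynomial's terms.
p(0) = 1
p′(0) = 3
p′′(0) = 3
p′′′(0) = -9
p^(4)(0) = -23
p^(5)(0) = 15

s^5/8 - 23*s^4/24 - 3*s^3/2 + 3*s^2/2 + 3*s + 1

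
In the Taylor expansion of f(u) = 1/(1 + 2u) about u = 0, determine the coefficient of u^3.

Differentiate repeatedly and evaluate at the center.
f(0) = 1
f′(0) = -2
f′′(0) = 8
f′′′(0) = -48

-8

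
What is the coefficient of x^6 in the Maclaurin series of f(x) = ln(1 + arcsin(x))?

-19/45

Plug the Maclaurin series of the inner function into that of the outer and collect terms.
[x^0] = 0;  [x^1] = 1;  [x^2] = -1/2;  [x^3] = 1/2;  [x^4] = -5/12;  [x^5] = 53/120;  [x^6] = -19/45.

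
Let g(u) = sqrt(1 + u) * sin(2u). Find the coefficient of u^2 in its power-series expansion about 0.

Expand each factor separately, then convolve coefficients.
g(0) = 0
g′(0) = 2
g′′(0) = 2

1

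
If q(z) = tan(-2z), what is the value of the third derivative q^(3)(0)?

-16

From the series, [z^3] q = -8/3; multiply by 3! = 6 to get -16.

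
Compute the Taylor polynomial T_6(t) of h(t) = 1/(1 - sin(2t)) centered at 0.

Compose series: expand the inner function first, then feed it into the outer expansion.
h(0) = 1
h′(0) = 2
h′′(0) = 8
h′′′(0) = 40
h^(4)(0) = 256
h^(5)(0) = 1952
h^(6)(0) = 17408
Dividing each by k! gives the coefficients c_0, ..., c_6.

1088*t^6/45 + 244*t^5/15 + 32*t^4/3 + 20*t^3/3 + 4*t^2 + 2*t + 1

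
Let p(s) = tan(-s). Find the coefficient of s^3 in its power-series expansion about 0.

p(0) = 0
p′(0) = -1
p′′(0) = 0
p′′′(0) = -2
The Taylor polynomial is Σ p^(k)(0)/k! · s^k.

-1/3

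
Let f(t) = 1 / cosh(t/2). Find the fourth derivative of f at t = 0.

Divide the numerator series by the denominator series (power-series long division).
The coefficient of t^4 in the expansion is 5/384, so f^(4)(0) = 4! * (5/384) = 5/16.

5/16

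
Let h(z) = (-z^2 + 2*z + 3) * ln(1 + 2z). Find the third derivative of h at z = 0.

12

Shift and add copies of the series according to the polynomial's terms.
From the series, [z^3] h = 2; multiply by 3! = 6 to get 12.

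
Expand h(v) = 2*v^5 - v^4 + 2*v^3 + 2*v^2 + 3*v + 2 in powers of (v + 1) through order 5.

2*(v + 1)^5 - 11*(v + 1)^4 + 26*(v + 1)^3 - 30*(v + 1)^2 + 19*(v + 1) - 4

h(-1) = -4
h′(-1) = 19
h′′(-1) = -60
h′′′(-1) = 156
h^(4)(-1) = -264
h^(5)(-1) = 240
The Taylor polynomial is Σ h^(k)(-1)/k! · (v + 1)^k.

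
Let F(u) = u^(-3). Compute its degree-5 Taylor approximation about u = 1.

-21*(u - 1)^5 + 15*(u - 1)^4 - 10*(u - 1)^3 + 6*(u - 1)^2 - 3*(u - 1) + 1

Apply the Taylor formula c_k = f^(k)(a)/k!.
F(1) = 1
F′(1) = -3
F′′(1) = 12
F′′′(1) = -60
F^(4)(1) = 360
F^(5)(1) = -2520
Dividing each by k! gives the coefficients c_0, ..., c_5.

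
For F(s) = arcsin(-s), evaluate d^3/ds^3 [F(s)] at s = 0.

Apply the Taylor formula c_k = f^(k)(a)/k!.
The coefficient of s^3 in the expansion is -1/6, so F′′′(0) = 3! * (-1/6) = -1.

-1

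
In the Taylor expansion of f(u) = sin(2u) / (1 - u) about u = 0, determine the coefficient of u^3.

Multiply the numerator's expansion by the denominator's geometric series.

2/3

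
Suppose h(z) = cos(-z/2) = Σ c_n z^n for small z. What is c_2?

-1/8

Use the known series and substitute for the argument.
h(0) = 1
h′(0) = 0
h′′(0) = -1/4
So c_2 = h′′(0)/2! = -1/8.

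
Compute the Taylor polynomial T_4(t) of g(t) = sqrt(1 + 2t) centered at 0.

Apply the Taylor formula c_k = f^(k)(a)/k!.
[t^0] = 1;  [t^1] = 1;  [t^2] = -1/2;  [t^3] = 1/2;  [t^4] = -5/8.

-5*t^4/8 + t^3/2 - t^2/2 + t + 1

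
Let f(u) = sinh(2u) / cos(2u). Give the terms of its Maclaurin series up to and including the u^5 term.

48*u^5/5 + 16*u^3/3 + 2*u

Divide the numerator series by the denominator series (power-series long division).
f(0) = 0
f′(0) = 2
f′′(0) = 0
f′′′(0) = 32
f^(4)(0) = 0
f^(5)(0) = 1152
Then c_k = f^(k)(0)/k! gives each Taylor coefficient.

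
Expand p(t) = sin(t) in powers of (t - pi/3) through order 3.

Apply the Taylor formula c_k = f^(k)(a)/k!.
p(pi/3) = sqrt(3)/2
p′(pi/3) = 1/2
p′′(pi/3) = -sqrt(3)/2
p′′′(pi/3) = -1/2

-(t - pi/3)^3/12 - sqrt(3)*(t - pi/3)^2/4 + (t - pi/3)/2 + sqrt(3)/2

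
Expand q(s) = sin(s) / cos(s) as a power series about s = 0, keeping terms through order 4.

Divide the numerator series by the denominator series (power-series long division).
q(0) = 0
q′(0) = 1
q′′(0) = 0
q′′′(0) = 2
q^(4)(0) = 0

s^3/3 + s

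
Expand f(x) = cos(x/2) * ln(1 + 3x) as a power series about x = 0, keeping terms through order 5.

Expand each factor separately, then convolve coefficients.
f(0) = 0
f′(0) = 3
f′′(0) = -9
f′′′(0) = 207/4
f^(4)(0) = -945/2
f^(5)(0) = 91167/16
Dividing each by k! gives the coefficients c_0, ..., c_5.

30389*x^5/640 - 315*x^4/16 + 69*x^3/8 - 9*x^2/2 + 3*x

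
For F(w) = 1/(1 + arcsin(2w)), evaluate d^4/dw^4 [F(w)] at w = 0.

512

Compose series: expand the inner function first, then feed it into the outer expansion.
From the series, [w^4] F = 64/3; multiply by 4! = 24 to get 512.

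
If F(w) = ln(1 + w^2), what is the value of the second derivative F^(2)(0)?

The coefficient of w^2 in the expansion is 1, so F′′(0) = 2! * (1) = 2.

2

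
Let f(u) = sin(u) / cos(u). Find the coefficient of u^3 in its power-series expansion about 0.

1/3

Invert the denominator's series and multiply.
f(0) = 0
f′(0) = 1
f′′(0) = 0
f′′′(0) = 2
So c_3 = f′′′(0)/3! = 1/3.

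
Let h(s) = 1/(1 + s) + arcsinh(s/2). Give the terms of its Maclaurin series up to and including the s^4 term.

Combine the two series term by term.

s^4 - 49*s^3/48 + s^2 - s/2 + 1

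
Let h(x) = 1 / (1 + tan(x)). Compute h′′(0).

2

Write 1/(1+u) = 1 - u + u^2 - u^3 + ... and substitute the series for u.
The coefficient of x^2 in the expansion is 1, so h′′(0) = 2! * (1) = 2.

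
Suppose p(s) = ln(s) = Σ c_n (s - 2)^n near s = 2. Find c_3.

Differentiate repeatedly and evaluate at the center.
p(2) = ln(2)
p′(2) = 1/2
p′′(2) = -1/4
p′′′(2) = 1/4
So c_3 = p′′′(2)/3! = 1/24.

1/24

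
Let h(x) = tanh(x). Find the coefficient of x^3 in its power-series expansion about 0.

-1/3

h(0) = 0
h′(0) = 1
h′′(0) = 0
h′′′(0) = -2
So c_3 = h′′′(0)/3! = -1/3.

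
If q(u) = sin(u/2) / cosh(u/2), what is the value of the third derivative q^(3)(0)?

Write the quotient as an unknown series and match coefficients against numerator = denominator · series.
From the series, [u^3] q = -1/12; multiply by 3! = 6 to get -1/2.

-1/2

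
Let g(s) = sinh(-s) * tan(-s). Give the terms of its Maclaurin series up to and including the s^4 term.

Write out both Maclaurin series and multiply, keeping only the needed powers.
g(0) = 0
g′(0) = 0
g′′(0) = 2
g′′′(0) = 0
g^(4)(0) = 12

s^4/2 + s^2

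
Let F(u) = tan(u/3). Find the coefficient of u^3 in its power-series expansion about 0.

Differentiate repeatedly and evaluate at the center.

1/81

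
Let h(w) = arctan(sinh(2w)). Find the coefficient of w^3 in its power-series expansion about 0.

-4/3

Substitute the inner expansion into the outer series and collect powers.
h(0) = 0
h′(0) = 2
h′′(0) = 0
h′′′(0) = -8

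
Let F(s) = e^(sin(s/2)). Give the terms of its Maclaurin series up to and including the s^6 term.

-s^6/15360 - s^5/480 - s^4/128 + s^2/8 + s/2 + 1

Let u equal the inner series; expand the outer function in u and truncate.
F(0) = 1
F′(0) = 1/2
F′′(0) = 1/4
F′′′(0) = 0
F^(4)(0) = -3/16
F^(5)(0) = -1/4
F^(6)(0) = -3/64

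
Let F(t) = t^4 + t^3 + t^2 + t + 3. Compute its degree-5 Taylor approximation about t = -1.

(t + 1)^4 - 3*(t + 1)^3 + 4*(t + 1)^2 - 2*(t + 1) + 3

F(-1) = 3
F′(-1) = -2
F′′(-1) = 8
F′′′(-1) = -18
F^(4)(-1) = 24
F^(5)(-1) = 0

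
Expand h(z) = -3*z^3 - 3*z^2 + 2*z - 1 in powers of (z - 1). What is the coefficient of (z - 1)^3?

-3

Apply the Taylor formula c_k = f^(k)(a)/k!.
[(z - 1)^0] = -5;  [(z - 1)^1] = -13;  [(z - 1)^2] = -12;  [(z - 1)^3] = -3.
So c_3 = h′′′(1)/3! = -3.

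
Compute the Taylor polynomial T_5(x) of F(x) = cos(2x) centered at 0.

F(0) = 1
F′(0) = 0
F′′(0) = -4
F′′′(0) = 0
F^(4)(0) = 16
F^(5)(0) = 0
Dividing each by k! gives the coefficients c_0, ..., c_5.

2*x^4/3 - 2*x^2 + 1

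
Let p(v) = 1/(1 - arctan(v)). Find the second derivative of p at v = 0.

Let u equal the inner series; expand the outer function in u and truncate.
The coefficient of v^2 in the expansion is 1, so p′′(0) = 2! * (1) = 2.

2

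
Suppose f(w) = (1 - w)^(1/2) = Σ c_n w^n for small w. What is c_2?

-1/8

f(0) = 1
f′(0) = -1/2
f′′(0) = -1/4
So c_2 = f′′(0)/2! = -1/8.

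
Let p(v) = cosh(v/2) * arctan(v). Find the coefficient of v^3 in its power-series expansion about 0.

Take the Cauchy product of the two expansions.
So c_3 = p′′′(0)/3! = -5/24.

-5/24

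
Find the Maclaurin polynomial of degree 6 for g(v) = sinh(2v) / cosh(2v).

Write the quotient as an unknown series and match coefficients against numerator = denominator · series.
g(0) = 0
g′(0) = 2
g′′(0) = 0
g′′′(0) = -16
g^(4)(0) = 0
g^(5)(0) = 512
g^(6)(0) = 0

64*v^5/15 - 8*v^3/3 + 2*v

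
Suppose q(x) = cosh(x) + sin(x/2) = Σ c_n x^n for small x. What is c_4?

1/24

Add the two expansions coefficient-wise.
q(0) = 1
q′(0) = 1/2
q′′(0) = 1
q′′′(0) = -1/8
q^(4)(0) = 1
So c_4 = q^(4)(0)/4! = 1/24.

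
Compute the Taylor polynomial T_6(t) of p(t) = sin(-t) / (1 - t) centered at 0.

Use 1/(1 - r) = Σ r^k on the denominator, then take the Cauchy product.
p(0) = 0
p′(0) = -1
p′′(0) = -2
p′′′(0) = -5
p^(4)(0) = -20
p^(5)(0) = -101
p^(6)(0) = -606

-101*t^6/120 - 101*t^5/120 - 5*t^4/6 - 5*t^3/6 - t^2 - t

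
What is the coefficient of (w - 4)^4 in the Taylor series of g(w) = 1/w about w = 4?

g(4) = 1/4
g′(4) = -1/16
g′′(4) = 1/32
g′′′(4) = -3/128
g^(4)(4) = 3/128
Dividing each by k! gives the coefficients c_0, ..., c_4.

1/1024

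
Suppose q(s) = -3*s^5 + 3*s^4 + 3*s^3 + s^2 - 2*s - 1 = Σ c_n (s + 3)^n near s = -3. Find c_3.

-303

[(s + 3)^0] = 905;  [(s + 3)^1] = -1466;  [(s + 3)^2] = 946;  [(s + 3)^3] = -303.
So c_3 = q′′′(-3)/3! = -303.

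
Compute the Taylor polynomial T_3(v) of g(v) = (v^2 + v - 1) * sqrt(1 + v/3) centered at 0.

Multiply each power in the prefactor through the base expansion.

65*v^3/432 + 85*v^2/72 + 5*v/6 - 1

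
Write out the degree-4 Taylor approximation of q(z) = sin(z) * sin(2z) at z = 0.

Multiply the two series term by term and collect like powers.
q(0) = 0
q′(0) = 0
q′′(0) = 4
q′′′(0) = 0
q^(4)(0) = -40

-5*z^4/3 + 2*z^2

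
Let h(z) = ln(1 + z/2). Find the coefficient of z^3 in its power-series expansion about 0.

Use the known series and substitute for the argument.

1/24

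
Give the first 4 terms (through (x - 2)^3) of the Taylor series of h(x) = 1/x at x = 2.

-(x - 2)^3/16 + (x - 2)^2/8 - (x - 2)/4 + 1/2

h(2) = 1/2
h′(2) = -1/4
h′′(2) = 1/4
h′′′(2) = -3/8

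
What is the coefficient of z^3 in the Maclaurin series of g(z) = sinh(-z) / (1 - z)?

Expand each factor separately, then convolve coefficients.
[z^0] = 0;  [z^1] = -1;  [z^2] = -1;  [z^3] = -7/6.
So c_3 = g′′′(0)/3! = -7/6.

-7/6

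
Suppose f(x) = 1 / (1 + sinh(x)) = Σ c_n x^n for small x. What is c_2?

1

Expand as Σ (-1)^k u^k with u equal to the inner function's series.
f(0) = 1
f′(0) = -1
f′′(0) = 2
So c_2 = f′′(0)/2! = 1.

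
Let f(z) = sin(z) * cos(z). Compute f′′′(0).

Multiply the two series term by term and collect like powers.
The coefficient of z^3 in the expansion is -2/3, so f′′′(0) = 3! * (-2/3) = -4.

-4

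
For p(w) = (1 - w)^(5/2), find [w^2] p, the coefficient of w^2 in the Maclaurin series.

[w^0] = 1;  [w^1] = -5/2;  [w^2] = 15/8.

15/8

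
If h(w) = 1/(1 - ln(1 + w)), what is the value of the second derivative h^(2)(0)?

Let u equal the inner series; expand the outer function in u and truncate.
The coefficient of w^2 in the expansion is 1/2, so h′′(0) = 2! * (1/2) = 1.

1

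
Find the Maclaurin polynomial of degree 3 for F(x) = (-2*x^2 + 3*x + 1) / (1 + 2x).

Multiply each power in the prefactor through the base expansion.
[x^0] = 1;  [x^1] = 1;  [x^2] = -4;  [x^3] = 8.

8*x^3 - 4*x^2 + x + 1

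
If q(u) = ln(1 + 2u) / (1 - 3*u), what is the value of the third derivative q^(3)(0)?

Use 1/(1 - r) = Σ r^k on the denominator, then take the Cauchy product.
The coefficient of u^3 in the expansion is 44/3, so q′′′(0) = 3! * (44/3) = 88.

88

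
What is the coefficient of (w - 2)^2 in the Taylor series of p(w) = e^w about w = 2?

e^(2)/2

p(2) = e^(2)
p′(2) = e^(2)
p′′(2) = e^(2)
Then c_k = p^(k)(2)/k! gives each Taylor coefficient.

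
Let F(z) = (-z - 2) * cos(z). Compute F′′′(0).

3

Shift and add copies of the series according to the polynomial's terms.
From the series, [z^3] F = 1/2; multiply by 3! = 6 to get 3.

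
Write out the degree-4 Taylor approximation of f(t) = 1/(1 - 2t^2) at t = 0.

4*t^4 + 2*t^2 + 1

[t^0] = 1;  [t^1] = 0;  [t^2] = 2;  [t^3] = 0;  [t^4] = 4.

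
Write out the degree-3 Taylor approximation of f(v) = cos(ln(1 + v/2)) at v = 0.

v^3/16 - v^2/8 + 1

Plug the Maclaurin series of the inner function into that of the outer and collect terms.
f(0) = 1
f′(0) = 0
f′′(0) = -1/4
f′′′(0) = 3/8
Then c_k = f^(k)(0)/k! gives each Taylor coefficient.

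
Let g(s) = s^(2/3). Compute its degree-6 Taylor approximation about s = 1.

g(1) = 1
g′(1) = 2/3
g′′(1) = -2/9
g′′′(1) = 8/27
g^(4)(1) = -56/81
g^(5)(1) = 560/243
g^(6)(1) = -7280/729

-91*(s - 1)^6/6561 + 14*(s - 1)^5/729 - 7*(s - 1)^4/243 + 4*(s - 1)^3/81 - (s - 1)^2/9 + 2*(s - 1)/3 + 1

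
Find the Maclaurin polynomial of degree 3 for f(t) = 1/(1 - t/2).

f(0) = 1
f′(0) = 1/2
f′′(0) = 1/2
f′′′(0) = 3/4

t^3/8 + t^2/4 + t/2 + 1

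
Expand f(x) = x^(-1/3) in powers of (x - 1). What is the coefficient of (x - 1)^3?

-14/81

Apply the Taylor formula c_k = f^(k)(a)/k!.
So c_3 = f′′′(1)/3! = -14/81.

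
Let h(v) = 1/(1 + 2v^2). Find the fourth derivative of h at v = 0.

From the series, [v^4] h = 4; multiply by 4! = 24 to get 96.

96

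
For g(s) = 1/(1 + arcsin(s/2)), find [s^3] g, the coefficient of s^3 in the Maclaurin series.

Plug the Maclaurin series of the inner function into that of the outer and collect terms.
g(0) = 1
g′(0) = -1/2
g′′(0) = 1/2
g′′′(0) = -7/8
The Taylor polynomial is Σ g^(k)(0)/k! · s^k.

-7/48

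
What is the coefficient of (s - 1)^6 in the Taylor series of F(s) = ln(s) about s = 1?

-1/6

Compute the successive derivatives at the expansion point and divide by k!.
[(s - 1)^0] = 0;  [(s - 1)^1] = 1;  [(s - 1)^2] = -1/2;  [(s - 1)^3] = 1/3;  [(s - 1)^4] = -1/4;  [(s - 1)^5] = 1/5;  [(s - 1)^6] = -1/6.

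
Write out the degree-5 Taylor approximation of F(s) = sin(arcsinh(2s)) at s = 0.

16*s^5/3 - 8*s^3/3 + 2*s

Compose series: expand the inner function first, then feed it into the outer expansion.
F(0) = 0
F′(0) = 2
F′′(0) = 0
F′′′(0) = -16
F^(4)(0) = 0
F^(5)(0) = 640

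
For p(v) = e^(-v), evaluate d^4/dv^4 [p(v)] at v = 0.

Apply the Taylor formula c_k = f^(k)(a)/k!.
From the series, [v^4] p = 1/24; multiply by 4! = 24 to get 1.

1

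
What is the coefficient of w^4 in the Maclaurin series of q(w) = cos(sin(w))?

Plug the Maclaurin series of the inner function into that of the outer and collect terms.
[w^0] = 1;  [w^1] = 0;  [w^2] = -1/2;  [w^3] = 0;  [w^4] = 5/24.
So c_4 = q^(4)(0)/4! = 5/24.

5/24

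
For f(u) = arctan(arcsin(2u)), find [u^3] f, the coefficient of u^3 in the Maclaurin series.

Compose series: expand the inner function first, then feed it into the outer expansion.

-4/3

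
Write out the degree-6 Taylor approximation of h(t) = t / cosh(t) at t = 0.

Write the quotient as an unknown series and match coefficients against numerator = denominator · series.
h(0) = 0
h′(0) = 1
h′′(0) = 0
h′′′(0) = -3
h^(4)(0) = 0
h^(5)(0) = 25
h^(6)(0) = 0

5*t^5/24 - t^3/2 + t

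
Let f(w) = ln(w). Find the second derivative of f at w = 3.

-1/9

The coefficient of (w - 3)^2 in the expansion is -1/18, so f′′(3) = 2! * (-1/18) = -1/9.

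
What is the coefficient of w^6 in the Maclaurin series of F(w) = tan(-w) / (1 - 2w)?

Multiply the two series term by term and collect like powers.
[w^0] = 0;  [w^1] = -1;  [w^2] = -2;  [w^3] = -13/3;  [w^4] = -26/3;  [w^5] = -262/15;  [w^6] = -524/15.
So c_6 = F^(6)(0)/6! = -524/15.

-524/15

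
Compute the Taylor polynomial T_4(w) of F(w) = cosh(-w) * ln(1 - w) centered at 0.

Write out both Maclaurin series and multiply, keeping only the needed powers.
[w^0] = 0;  [w^1] = -1;  [w^2] = -1/2;  [w^3] = -5/6;  [w^4] = -1/2.

-w^4/2 - 5*w^3/6 - w^2/2 - w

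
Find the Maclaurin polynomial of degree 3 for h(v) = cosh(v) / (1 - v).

3*v^3/2 + 3*v^2/2 + v + 1

Expand each factor separately, then convolve coefficients.
h(0) = 1
h′(0) = 1
h′′(0) = 3
h′′′(0) = 9
Then c_k = h^(k)(0)/k! gives each Taylor coefficient.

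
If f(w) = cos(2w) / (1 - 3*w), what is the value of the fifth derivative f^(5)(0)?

Multiply the numerator's expansion by the denominator's geometric series.
The coefficient of w^5 in the expansion is 191, so f^(5)(0) = 5! * (191) = 22920.

22920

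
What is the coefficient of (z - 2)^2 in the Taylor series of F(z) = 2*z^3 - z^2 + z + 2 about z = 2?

F(2) = 16
F′(2) = 21
F′′(2) = 22
So c_2 = F′′(2)/2! = 11.

11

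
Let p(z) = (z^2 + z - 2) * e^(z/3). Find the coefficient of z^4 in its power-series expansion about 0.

59/972

Shift and add copies of the series according to the polynomial's terms.
p(0) = -2
p′(0) = 1/3
p′′(0) = 22/9
p′′′(0) = 61/27
p^(4)(0) = 118/81
So c_4 = p^(4)(0)/4! = 59/972.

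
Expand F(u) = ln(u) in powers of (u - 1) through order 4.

-(u - 1)^4/4 + (u - 1)^3/3 - (u - 1)^2/2 + (u - 1)

[(u - 1)^0] = 0;  [(u - 1)^1] = 1;  [(u - 1)^2] = -1/2;  [(u - 1)^3] = 1/3;  [(u - 1)^4] = -1/4.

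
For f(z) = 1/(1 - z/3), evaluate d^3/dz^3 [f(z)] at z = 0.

2/9

From the series, [z^3] f = 1/27; multiply by 3! = 6 to get 2/9.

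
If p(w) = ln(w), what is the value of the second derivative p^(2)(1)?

-1

Compute the successive derivatives at the expansion point and divide by k!.
The coefficient of (w - 1)^2 in the expansion is -1/2, so p′′(1) = 2! * (-1/2) = -1.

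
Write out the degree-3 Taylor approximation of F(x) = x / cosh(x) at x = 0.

-x^3/2 + x

Write the quotient as an unknown series and match coefficients against numerator = denominator · series.
[x^0] = 0;  [x^1] = 1;  [x^2] = 0;  [x^3] = -1/2.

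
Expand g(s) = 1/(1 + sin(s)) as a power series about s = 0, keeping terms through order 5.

-61*s^5/120 + 2*s^4/3 - 5*s^3/6 + s^2 - s + 1

Substitute the inner expansion into the outer series and collect powers.
g(0) = 1
g′(0) = -1
g′′(0) = 2
g′′′(0) = -5
g^(4)(0) = 16
g^(5)(0) = -61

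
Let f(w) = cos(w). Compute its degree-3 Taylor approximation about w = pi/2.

(w - pi/2)^3/6 - (w - pi/2)

[(w - pi/2)^0] = 0;  [(w - pi/2)^1] = -1;  [(w - pi/2)^2] = 0;  [(w - pi/2)^3] = 1/6.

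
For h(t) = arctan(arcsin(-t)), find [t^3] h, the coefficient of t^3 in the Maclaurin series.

Substitute the inner expansion into the outer series and collect powers.
h(0) = 0
h′(0) = -1
h′′(0) = 0
h′′′(0) = 1
So c_3 = h′′′(0)/3! = 1/6.

1/6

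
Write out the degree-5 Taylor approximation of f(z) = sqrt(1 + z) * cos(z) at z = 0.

Write out both Maclaurin series and multiply, keeping only the needed powers.
f(0) = 1
f′(0) = 1/2
f′′(0) = -5/4
f′′′(0) = -9/8
f^(4)(0) = 25/16
f^(5)(0) = 65/32
Dividing each by k! gives the coefficients c_0, ..., c_5.

13*z^5/768 + 25*z^4/384 - 3*z^3/16 - 5*z^2/8 + z/2 + 1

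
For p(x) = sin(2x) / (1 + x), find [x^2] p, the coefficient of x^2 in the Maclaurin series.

-2

Expand each factor separately, then convolve coefficients.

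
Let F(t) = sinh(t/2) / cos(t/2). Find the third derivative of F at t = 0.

1/2

Write the quotient as an unknown series and match coefficients against numerator = denominator · series.
The coefficient of t^3 in the expansion is 1/12, so F′′′(0) = 3! * (1/12) = 1/2.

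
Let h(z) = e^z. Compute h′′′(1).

e

From the series, [(z - 1)^3] h = e/6; multiply by 3! = 6 to get e.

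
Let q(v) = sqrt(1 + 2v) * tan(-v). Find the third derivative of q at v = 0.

Multiply the two series term by term and collect like powers.
From the series, [v^3] q = 1/6; multiply by 3! = 6 to get 1.

1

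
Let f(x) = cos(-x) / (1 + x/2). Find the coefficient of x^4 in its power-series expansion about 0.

-1/48

Write out both Maclaurin series and multiply, keeping only the needed powers.
[x^0] = 1;  [x^1] = -1/2;  [x^2] = -1/4;  [x^3] = 1/8;  [x^4] = -1/48.
So c_4 = f^(4)(0)/4! = -1/48.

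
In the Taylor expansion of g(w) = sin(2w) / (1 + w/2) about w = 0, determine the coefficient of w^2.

-1

Take the Cauchy product of the two expansions.
So c_2 = g′′(0)/2! = -1.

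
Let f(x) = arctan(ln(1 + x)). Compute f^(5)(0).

Compose series: expand the inner function first, then feed it into the outer expansion.
The coefficient of x^5 in the expansion is -11/60, so f^(5)(0) = 5! * (-11/60) = -22.

-22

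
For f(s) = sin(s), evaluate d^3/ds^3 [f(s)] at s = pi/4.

Compute the successive derivatives at the expansion point and divide by k!.
The coefficient of (s - pi/4)^3 in the expansion is -sqrt(2)/12, so f′′′(pi/4) = 3! * (-sqrt(2)/12) = -sqrt(2)/2.

-sqrt(2)/2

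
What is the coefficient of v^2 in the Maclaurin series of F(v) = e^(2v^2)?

2

[v^0] = 1;  [v^1] = 0;  [v^2] = 2.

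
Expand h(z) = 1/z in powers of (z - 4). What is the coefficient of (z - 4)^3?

c_3 = h′′′(4)/3! = -1/256.

-1/256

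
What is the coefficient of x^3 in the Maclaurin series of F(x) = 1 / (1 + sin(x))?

Write 1/(1+u) = 1 - u + u^2 - u^3 + ... and substitute the series for u.
F(0) = 1
F′(0) = -1
F′′(0) = 2
F′′′(0) = -5

-5/6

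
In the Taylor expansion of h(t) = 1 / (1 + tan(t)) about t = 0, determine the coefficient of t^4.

5/3

Expand as Σ (-1)^k u^k with u equal to the inner function's series.
So c_4 = h^(4)(0)/4! = 5/3.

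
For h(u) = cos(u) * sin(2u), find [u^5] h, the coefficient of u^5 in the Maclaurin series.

61/60

Expand each factor separately, then convolve coefficients.
h(0) = 0
h′(0) = 2
h′′(0) = 0
h′′′(0) = -14
h^(4)(0) = 0
h^(5)(0) = 122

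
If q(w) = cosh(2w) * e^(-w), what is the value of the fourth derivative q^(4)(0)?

41

Take the Cauchy product of the two expansions.
The coefficient of w^4 in the expansion is 41/24, so q^(4)(0) = 4! * (41/24) = 41.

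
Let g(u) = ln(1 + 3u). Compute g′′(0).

-9

The coefficient of u^2 in the expansion is -9/2, so g′′(0) = 2! * (-9/2) = -9.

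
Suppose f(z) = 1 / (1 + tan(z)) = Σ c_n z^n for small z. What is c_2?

Write 1/(1+u) = 1 - u + u^2 - u^3 + ... and substitute the series for u.
[z^0] = 1;  [z^1] = -1;  [z^2] = 1.

1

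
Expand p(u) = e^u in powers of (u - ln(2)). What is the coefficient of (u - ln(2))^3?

p(ln(2)) = 2
p′(ln(2)) = 2
p′′(ln(2)) = 2
p′′′(ln(2)) = 2
Dividing each by k! gives the coefficients c_0, ..., c_3.

1/3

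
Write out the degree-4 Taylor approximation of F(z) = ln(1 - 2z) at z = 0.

F(0) = 0
F′(0) = -2
F′′(0) = -4
F′′′(0) = -16
F^(4)(0) = -96
Then c_k = F^(k)(0)/k! gives each Taylor coefficient.

-4*z^4 - 8*z^3/3 - 2*z^2 - 2*z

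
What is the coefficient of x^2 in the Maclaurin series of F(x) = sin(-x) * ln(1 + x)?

Expand each factor separately, then convolve coefficients.
F(0) = 0
F′(0) = 0
F′′(0) = -2
Then c_k = F^(k)(0)/k! gives each Taylor coefficient.

-1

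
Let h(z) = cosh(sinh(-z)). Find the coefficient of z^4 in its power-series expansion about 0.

Substitute the inner expansion into the outer series and collect powers.
h(0) = 1
h′(0) = 0
h′′(0) = 1
h′′′(0) = 0
h^(4)(0) = 5
Dividing each by k! gives the coefficients c_0, ..., c_4.

5/24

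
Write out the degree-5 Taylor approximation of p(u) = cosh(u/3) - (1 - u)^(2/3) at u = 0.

Add the two expansions coefficient-wise.

14*u^5/729 + 19*u^4/648 + 4*u^3/81 + u^2/6 + 2*u/3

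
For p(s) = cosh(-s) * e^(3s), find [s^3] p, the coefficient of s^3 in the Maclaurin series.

Multiply the two series term by term and collect like powers.
[s^0] = 1;  [s^1] = 3;  [s^2] = 5;  [s^3] = 6.

6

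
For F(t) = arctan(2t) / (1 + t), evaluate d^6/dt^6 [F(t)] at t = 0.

Expand each factor separately, then convolve coefficients.
The coefficient of t^6 in the expansion is -86/15, so F^(6)(0) = 6! * (-86/15) = -4128.

-4128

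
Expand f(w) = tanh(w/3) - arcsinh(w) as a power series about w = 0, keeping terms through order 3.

Combine the two series term by term.
f(0) = 0
f′(0) = -2/3
f′′(0) = 0
f′′′(0) = 25/27
The Taylor polynomial is Σ f^(k)(0)/k! · w^k.

25*w^3/162 - 2*w/3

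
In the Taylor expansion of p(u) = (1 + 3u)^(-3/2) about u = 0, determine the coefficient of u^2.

135/8

[u^0] = 1;  [u^1] = -9/2;  [u^2] = 135/8.
So c_2 = p′′(0)/2! = 135/8.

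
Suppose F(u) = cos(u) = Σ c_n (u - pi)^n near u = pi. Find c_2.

1/2

F(pi) = -1
F′(pi) = 0
F′′(pi) = 1
Then c_k = F^(k)(pi)/k! gives each Taylor coefficient.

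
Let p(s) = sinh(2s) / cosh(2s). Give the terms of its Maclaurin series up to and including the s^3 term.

-8*s^3/3 + 2*s

Invert the denominator's series and multiply.
p(0) = 0
p′(0) = 2
p′′(0) = 0
p′′′(0) = -16
Then c_k = p^(k)(0)/k! gives each Taylor coefficient.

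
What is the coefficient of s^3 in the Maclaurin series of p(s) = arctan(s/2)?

-1/24

p(0) = 0
p′(0) = 1/2
p′′(0) = 0
p′′′(0) = -1/4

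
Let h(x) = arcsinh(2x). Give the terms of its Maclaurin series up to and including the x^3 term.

-4*x^3/3 + 2*x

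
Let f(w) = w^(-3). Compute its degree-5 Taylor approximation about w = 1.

-21*(w - 1)^5 + 15*(w - 1)^4 - 10*(w - 1)^3 + 6*(w - 1)^2 - 3*(w - 1) + 1

[(w - 1)^0] = 1;  [(w - 1)^1] = -3;  [(w - 1)^2] = 6;  [(w - 1)^3] = -10;  [(w - 1)^4] = 15;  [(w - 1)^5] = -21.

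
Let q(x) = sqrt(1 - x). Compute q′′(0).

Apply the Taylor formula c_k = f^(k)(a)/k!.
The coefficient of x^2 in the expansion is -1/8, so q′′(0) = 2! * (-1/8) = -1/4.

-1/4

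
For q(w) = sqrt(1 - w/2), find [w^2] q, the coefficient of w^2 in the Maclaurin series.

q(0) = 1
q′(0) = -1/4
q′′(0) = -1/16
Dividing each by k! gives the coefficients c_0, ..., c_2.

-1/32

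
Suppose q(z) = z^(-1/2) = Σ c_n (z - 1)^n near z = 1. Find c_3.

c_3 = q′′′(1)/3! = -5/16.

-5/16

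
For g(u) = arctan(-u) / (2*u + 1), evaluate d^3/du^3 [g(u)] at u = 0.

-22

Expand 1/(denominator) as a geometric series and multiply by the numerator's series.
The coefficient of u^3 in the expansion is -11/3, so g′′′(0) = 3! * (-11/3) = -22.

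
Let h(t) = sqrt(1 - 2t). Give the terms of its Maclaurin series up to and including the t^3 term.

-t^3/2 - t^2/2 - t + 1

Use the known series and substitute for the argument.
[t^0] = 1;  [t^1] = -1;  [t^2] = -1/2;  [t^3] = -1/2.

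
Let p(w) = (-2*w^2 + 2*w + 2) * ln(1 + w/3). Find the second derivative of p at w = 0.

10/9

Shift and add copies of the series according to the polynomial's terms.
From the series, [w^2] p = 5/9; multiply by 2! = 2 to get 10/9.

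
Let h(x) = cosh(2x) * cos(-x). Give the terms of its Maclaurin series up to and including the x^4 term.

Expand each factor separately, then convolve coefficients.

-7*x^4/24 + 3*x^2/2 + 1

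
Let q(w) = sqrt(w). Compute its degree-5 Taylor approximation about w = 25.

q(25) = 5
q′(25) = 1/10
q′′(25) = -1/500
q′′′(25) = 3/25000
q^(4)(25) = -3/250000
q^(5)(25) = 21/12500000

7*(w - 25)^5/500000000 - (w - 25)^4/2000000 + (w - 25)^3/50000 - (w - 25)^2/1000 + (w - 25)/10 + 5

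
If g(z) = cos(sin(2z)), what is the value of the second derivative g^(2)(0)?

Plug the Maclaurin series of the inner function into that of the outer and collect terms.
The coefficient of z^2 in the expansion is -2, so g′′(0) = 2! * (-2) = -4.

-4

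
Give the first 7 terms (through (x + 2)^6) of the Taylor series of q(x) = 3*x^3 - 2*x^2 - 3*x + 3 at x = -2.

3*(x + 2)^3 - 20*(x + 2)^2 + 41*(x + 2) - 23

q(-2) = -23
q′(-2) = 41
q′′(-2) = -40
q′′′(-2) = 18
q^(4)(-2) = 0
q^(5)(-2) = 0
q^(6)(-2) = 0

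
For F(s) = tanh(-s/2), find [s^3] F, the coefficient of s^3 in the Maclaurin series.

1/24

[s^0] = 0;  [s^1] = -1/2;  [s^2] = 0;  [s^3] = 1/24.
So c_3 = F′′′(0)/3! = 1/24.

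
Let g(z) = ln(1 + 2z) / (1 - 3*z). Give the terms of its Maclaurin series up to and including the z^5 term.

Use 1/(1 - r) = Σ r^k on the denominator, then take the Cauchy product.
g(0) = 0
g′(0) = 2
g′′(0) = 8
g′′′(0) = 88
g^(4)(0) = 960
g^(5)(0) = 15168
The Taylor polynomial is Σ g^(k)(0)/k! · z^k.

632*z^5/5 + 40*z^4 + 44*z^3/3 + 4*z^2 + 2*z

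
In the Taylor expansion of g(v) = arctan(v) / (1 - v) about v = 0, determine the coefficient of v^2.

1

Expand 1/(denominator) as a geometric series and multiply by the numerator's series.
g(0) = 0
g′(0) = 1
g′′(0) = 2
Then c_k = g^(k)(0)/k! gives each Taylor coefficient.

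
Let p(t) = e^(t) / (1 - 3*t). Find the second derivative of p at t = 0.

25

Expand 1/(denominator) as a geometric series and multiply by the numerator's series.
The coefficient of t^2 in the expansion is 25/2, so p′′(0) = 2! * (25/2) = 25.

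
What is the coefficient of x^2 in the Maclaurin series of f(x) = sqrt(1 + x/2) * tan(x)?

Take the Cauchy product of the two expansions.
f(0) = 0
f′(0) = 1
f′′(0) = 1/2
Then c_k = f^(k)(0)/k! gives each Taylor coefficient.

1/4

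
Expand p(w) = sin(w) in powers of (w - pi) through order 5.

-(w - pi)^5/120 + (w - pi)^3/6 - (w - pi)

[(w - pi)^0] = 0;  [(w - pi)^1] = -1;  [(w - pi)^2] = 0;  [(w - pi)^3] = 1/6;  [(w - pi)^4] = 0;  [(w - pi)^5] = -1/120.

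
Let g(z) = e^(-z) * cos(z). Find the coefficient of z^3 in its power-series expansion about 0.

1/3

Multiply the two series term by term and collect like powers.
g(0) = 1
g′(0) = -1
g′′(0) = 0
g′′′(0) = 2
So c_3 = g′′′(0)/3! = 1/3.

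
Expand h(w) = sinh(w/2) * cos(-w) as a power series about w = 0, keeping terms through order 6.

41*w^5/3840 - 11*w^3/48 + w/2

Take the Cauchy product of the two expansions.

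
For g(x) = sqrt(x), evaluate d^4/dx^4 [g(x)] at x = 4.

-15/2048

The coefficient of (x - 4)^4 in the expansion is -5/16384, so g^(4)(4) = 4! * (-5/16384) = -15/2048.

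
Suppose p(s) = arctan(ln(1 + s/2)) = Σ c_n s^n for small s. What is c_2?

Substitute the inner expansion into the outer series and collect powers.
p(0) = 0
p′(0) = 1/2
p′′(0) = -1/4
Then c_k = p^(k)(0)/k! gives each Taylor coefficient.

-1/8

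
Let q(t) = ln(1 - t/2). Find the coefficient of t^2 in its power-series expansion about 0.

q(0) = 0
q′(0) = -1/2
q′′(0) = -1/4
Dividing each by k! gives the coefficients c_0, ..., c_2.

-1/8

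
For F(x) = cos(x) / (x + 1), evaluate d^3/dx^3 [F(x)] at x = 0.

-3

Expand 1/(denominator) as a geometric series and multiply by the numerator's series.
The coefficient of x^3 in the expansion is -1/2, so F′′′(0) = 3! * (-1/2) = -3.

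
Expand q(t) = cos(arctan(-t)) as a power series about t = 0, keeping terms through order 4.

Let u equal the inner series; expand the outer function in u and truncate.
q(0) = 1
q′(0) = 0
q′′(0) = -1
q′′′(0) = 0
q^(4)(0) = 9

3*t^4/8 - t^2/2 + 1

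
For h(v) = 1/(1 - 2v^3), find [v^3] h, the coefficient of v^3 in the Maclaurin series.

2

Compute the successive derivatives at the expansion point and divide by k!.
[v^0] = 1;  [v^1] = 0;  [v^2] = 0;  [v^3] = 2.
So c_3 = h′′′(0)/3! = 2.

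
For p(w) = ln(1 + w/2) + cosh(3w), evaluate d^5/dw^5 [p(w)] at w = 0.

Expand each term separately and add.
The coefficient of w^5 in the expansion is 1/160, so p^(5)(0) = 5! * (1/160) = 3/4.

3/4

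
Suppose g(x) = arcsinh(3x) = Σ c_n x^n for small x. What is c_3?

g(0) = 0
g′(0) = 3
g′′(0) = 0
g′′′(0) = -27
So c_3 = g′′′(0)/3! = -9/2.

-9/2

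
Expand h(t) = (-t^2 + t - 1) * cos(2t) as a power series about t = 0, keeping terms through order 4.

Multiply each power in the prefactor through the base expansion.
h(0) = -1
h′(0) = 1
h′′(0) = 2
h′′′(0) = -12
h^(4)(0) = 32

4*t^4/3 - 2*t^3 + t^2 + t - 1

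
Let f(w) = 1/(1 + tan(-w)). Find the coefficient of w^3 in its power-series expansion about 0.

Let u equal the inner series; expand the outer function in u and truncate.
f(0) = 1
f′(0) = 1
f′′(0) = 2
f′′′(0) = 8
So c_3 = f′′′(0)/3! = 4/3.

4/3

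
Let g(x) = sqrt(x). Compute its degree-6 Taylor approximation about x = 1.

-21*(x - 1)^6/1024 + 7*(x - 1)^5/256 - 5*(x - 1)^4/128 + (x - 1)^3/16 - (x - 1)^2/8 + (x - 1)/2 + 1

Differentiate repeatedly and evaluate at the center.
g(1) = 1
g′(1) = 1/2
g′′(1) = -1/4
g′′′(1) = 3/8
g^(4)(1) = -15/16
g^(5)(1) = 105/32
g^(6)(1) = -945/64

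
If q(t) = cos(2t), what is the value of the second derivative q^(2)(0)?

The coefficient of t^2 in the expansion is -2, so q′′(0) = 2! * (-2) = -4.

-4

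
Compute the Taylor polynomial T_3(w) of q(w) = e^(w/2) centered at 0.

[w^0] = 1;  [w^1] = 1/2;  [w^2] = 1/8;  [w^3] = 1/48.

w^3/48 + w^2/8 + w/2 + 1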